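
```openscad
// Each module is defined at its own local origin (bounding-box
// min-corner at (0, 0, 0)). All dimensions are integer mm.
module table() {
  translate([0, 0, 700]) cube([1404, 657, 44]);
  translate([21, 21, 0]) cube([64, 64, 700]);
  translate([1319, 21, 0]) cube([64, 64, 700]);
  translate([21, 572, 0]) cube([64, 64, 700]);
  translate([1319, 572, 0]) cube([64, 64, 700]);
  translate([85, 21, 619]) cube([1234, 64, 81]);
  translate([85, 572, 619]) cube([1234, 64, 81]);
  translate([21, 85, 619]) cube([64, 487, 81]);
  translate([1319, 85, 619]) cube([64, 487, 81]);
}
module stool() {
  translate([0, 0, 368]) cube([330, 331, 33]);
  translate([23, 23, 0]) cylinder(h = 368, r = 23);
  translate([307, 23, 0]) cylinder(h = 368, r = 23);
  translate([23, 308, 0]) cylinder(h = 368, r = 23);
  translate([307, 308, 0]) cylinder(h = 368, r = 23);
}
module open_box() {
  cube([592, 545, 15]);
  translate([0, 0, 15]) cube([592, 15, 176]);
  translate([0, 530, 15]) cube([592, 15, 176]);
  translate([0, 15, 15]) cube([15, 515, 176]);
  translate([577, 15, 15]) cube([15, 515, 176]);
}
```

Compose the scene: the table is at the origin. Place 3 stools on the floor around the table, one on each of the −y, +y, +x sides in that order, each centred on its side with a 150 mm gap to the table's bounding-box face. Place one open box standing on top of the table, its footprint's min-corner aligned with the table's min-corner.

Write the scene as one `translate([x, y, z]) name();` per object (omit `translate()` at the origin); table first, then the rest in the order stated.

table();
translate([537, -481, 0]) stool();
translate([537, 807, 0]) stool();
translate([1554, 163, 0]) stool();
translate([0, 0, 744]) open_box();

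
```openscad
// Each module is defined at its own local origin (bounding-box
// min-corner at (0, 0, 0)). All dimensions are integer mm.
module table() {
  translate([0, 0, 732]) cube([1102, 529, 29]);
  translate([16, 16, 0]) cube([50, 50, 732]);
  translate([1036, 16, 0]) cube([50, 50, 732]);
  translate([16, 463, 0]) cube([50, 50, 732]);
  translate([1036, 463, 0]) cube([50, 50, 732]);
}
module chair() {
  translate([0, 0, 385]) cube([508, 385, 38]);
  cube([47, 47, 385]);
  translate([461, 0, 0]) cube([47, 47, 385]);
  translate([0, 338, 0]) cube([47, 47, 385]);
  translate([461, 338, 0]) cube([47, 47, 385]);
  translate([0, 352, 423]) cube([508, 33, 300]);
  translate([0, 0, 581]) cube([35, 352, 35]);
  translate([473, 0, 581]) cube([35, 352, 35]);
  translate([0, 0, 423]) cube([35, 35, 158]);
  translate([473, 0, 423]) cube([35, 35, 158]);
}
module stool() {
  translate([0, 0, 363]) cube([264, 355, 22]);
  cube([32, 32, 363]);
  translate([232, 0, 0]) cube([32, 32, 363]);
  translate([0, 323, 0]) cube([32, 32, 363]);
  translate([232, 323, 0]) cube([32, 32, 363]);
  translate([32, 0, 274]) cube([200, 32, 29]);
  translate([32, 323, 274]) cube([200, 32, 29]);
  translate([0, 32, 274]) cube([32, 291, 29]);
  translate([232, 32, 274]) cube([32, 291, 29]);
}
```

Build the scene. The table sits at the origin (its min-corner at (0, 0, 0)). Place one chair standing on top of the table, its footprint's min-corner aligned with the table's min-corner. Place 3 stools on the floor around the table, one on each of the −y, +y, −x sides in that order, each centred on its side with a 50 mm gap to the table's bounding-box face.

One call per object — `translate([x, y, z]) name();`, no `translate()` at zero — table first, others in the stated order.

table();
translate([0, 0, 761]) chair();
translate([419, -405, 0]) stool();
translate([419, 579, 0]) stool();
translate([-314, 87, 0]) stool();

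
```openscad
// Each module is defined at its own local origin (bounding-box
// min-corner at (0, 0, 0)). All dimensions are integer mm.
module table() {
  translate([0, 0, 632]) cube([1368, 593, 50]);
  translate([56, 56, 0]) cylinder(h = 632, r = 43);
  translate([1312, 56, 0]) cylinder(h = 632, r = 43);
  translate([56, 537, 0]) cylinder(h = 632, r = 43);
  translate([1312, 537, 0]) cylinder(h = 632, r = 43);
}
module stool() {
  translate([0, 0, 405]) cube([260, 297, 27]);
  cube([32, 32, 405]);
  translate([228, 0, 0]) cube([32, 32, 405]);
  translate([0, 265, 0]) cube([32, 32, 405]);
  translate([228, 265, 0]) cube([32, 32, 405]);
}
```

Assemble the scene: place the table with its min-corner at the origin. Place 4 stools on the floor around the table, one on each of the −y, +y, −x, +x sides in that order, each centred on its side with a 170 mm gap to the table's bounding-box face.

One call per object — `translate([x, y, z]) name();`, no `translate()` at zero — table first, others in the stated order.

table();
translate([554, -467, 0]) stool();
translate([554, 763, 0]) stool();
translate([-430, 148, 0]) stool();
translate([1538, 148, 0]) stool();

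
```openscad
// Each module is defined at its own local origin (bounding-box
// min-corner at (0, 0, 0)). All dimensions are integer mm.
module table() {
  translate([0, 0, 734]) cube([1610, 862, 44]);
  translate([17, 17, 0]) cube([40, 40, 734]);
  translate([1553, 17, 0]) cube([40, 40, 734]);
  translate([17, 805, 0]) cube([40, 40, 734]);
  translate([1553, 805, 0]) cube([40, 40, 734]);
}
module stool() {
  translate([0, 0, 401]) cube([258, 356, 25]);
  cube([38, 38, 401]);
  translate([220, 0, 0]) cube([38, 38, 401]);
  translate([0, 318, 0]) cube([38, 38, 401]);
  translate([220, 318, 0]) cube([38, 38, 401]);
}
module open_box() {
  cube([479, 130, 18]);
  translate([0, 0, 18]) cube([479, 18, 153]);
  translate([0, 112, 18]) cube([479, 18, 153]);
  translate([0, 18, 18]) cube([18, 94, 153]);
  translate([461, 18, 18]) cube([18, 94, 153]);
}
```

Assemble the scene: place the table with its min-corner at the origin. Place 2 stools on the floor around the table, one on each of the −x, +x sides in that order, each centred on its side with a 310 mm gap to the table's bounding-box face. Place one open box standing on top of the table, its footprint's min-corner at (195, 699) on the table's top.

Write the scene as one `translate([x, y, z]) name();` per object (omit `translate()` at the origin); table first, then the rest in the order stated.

table();
translate([-568, 253, 0]) stool();
translate([1920, 253, 0]) stool();
translate([195, 699, 778]) open_box();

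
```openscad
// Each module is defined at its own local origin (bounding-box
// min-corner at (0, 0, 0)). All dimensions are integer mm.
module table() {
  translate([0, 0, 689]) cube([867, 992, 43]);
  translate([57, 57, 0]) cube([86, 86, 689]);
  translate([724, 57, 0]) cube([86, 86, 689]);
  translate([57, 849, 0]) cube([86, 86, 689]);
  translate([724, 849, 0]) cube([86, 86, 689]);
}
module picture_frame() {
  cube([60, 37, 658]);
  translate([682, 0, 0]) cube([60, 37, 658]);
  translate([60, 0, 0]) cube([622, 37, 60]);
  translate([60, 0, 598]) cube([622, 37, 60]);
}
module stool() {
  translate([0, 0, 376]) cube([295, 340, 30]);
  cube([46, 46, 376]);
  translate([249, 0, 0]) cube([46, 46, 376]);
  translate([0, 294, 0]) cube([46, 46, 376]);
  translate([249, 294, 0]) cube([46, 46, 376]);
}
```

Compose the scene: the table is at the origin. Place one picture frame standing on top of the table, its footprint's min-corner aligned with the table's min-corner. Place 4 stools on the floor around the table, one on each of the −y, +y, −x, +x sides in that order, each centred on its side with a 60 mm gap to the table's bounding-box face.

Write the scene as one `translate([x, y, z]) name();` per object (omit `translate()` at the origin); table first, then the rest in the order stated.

table();
translate([0, 0, 732]) picture_frame();
translate([286, -400, 0]) stool();
translate([286, 1052, 0]) stool();
translate([-355, 326, 0]) stool();
translate([927, 326, 0]) stool();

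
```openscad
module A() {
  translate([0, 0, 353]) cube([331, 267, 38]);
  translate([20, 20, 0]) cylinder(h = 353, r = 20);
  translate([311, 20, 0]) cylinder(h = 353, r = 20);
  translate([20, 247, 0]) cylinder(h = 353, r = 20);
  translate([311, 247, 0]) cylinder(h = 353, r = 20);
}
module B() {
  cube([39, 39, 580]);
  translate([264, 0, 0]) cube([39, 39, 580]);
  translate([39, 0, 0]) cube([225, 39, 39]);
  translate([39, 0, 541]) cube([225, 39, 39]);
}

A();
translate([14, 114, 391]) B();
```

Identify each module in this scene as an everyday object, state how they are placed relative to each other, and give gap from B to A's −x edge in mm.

The picture frame's min-x is at 14; the stool's min-x is 0; gap = 14 mm.

A is a stool. B is a picture frame. The picture frame is on top of the stool, centred. The gap from the picture frame to the stool's −x edge is 14 mm.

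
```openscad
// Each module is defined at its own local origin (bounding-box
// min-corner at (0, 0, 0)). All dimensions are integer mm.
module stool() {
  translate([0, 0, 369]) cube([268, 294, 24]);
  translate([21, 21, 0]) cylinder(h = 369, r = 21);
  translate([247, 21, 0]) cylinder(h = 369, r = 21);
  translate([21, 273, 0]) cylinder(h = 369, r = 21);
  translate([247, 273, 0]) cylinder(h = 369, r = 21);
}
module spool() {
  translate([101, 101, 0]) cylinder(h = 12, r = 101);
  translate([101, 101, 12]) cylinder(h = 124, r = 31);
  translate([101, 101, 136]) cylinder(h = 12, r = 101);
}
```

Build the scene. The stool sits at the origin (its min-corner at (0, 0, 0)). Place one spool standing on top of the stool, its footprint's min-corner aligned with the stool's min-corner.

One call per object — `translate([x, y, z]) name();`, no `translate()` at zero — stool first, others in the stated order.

stool();
translate([0, 0, 393]) spool();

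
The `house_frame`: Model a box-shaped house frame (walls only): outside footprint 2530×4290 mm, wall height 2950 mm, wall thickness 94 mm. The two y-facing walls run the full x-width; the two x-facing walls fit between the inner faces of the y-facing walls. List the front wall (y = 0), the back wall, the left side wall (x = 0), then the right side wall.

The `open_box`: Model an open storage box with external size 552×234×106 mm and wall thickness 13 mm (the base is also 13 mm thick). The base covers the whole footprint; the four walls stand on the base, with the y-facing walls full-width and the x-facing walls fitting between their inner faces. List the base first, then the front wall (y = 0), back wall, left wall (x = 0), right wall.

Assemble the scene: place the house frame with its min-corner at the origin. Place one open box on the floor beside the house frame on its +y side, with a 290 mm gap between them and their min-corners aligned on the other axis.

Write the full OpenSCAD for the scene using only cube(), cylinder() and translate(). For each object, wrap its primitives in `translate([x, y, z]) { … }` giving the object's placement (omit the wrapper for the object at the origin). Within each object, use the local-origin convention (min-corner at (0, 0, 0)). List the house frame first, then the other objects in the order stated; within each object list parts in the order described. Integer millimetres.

cube([2530, 94, 2950]);
translate([0, 4196, 0]) cube([2530, 94, 2950]);
translate([0, 94, 0]) cube([94, 4102, 2950]);
translate([2436, 94, 0]) cube([94, 4102, 2950]);
translate([0, 4580, 0]) {
  cube([552, 234, 13]);
  translate([0, 0, 13]) cube([552, 13, 93]);
  translate([0, 221, 13]) cube([552, 13, 93]);
  translate([0, 13, 13]) cube([13, 208, 93]);
  translate([539, 13, 13]) cube([13, 208, 93]);
}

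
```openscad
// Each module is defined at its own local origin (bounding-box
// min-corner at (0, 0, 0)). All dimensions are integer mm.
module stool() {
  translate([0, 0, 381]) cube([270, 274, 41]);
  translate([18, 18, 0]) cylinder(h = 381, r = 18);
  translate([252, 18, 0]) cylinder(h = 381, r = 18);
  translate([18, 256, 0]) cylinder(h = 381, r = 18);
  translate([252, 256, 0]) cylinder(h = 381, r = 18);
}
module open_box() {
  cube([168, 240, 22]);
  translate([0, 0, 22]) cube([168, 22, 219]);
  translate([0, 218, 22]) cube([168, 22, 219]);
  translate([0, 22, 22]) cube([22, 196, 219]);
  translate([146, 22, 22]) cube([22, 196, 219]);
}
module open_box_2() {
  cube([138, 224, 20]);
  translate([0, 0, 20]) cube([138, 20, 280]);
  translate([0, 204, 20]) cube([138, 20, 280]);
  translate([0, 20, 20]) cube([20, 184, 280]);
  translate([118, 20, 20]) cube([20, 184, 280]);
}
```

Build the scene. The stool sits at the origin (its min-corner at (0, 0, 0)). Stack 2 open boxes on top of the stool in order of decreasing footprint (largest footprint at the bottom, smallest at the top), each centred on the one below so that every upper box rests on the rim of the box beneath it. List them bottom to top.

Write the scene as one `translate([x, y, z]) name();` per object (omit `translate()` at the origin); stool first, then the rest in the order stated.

stool();
translate([51, 17, 422]) open_box();
translate([66, 25, 663]) open_box_2();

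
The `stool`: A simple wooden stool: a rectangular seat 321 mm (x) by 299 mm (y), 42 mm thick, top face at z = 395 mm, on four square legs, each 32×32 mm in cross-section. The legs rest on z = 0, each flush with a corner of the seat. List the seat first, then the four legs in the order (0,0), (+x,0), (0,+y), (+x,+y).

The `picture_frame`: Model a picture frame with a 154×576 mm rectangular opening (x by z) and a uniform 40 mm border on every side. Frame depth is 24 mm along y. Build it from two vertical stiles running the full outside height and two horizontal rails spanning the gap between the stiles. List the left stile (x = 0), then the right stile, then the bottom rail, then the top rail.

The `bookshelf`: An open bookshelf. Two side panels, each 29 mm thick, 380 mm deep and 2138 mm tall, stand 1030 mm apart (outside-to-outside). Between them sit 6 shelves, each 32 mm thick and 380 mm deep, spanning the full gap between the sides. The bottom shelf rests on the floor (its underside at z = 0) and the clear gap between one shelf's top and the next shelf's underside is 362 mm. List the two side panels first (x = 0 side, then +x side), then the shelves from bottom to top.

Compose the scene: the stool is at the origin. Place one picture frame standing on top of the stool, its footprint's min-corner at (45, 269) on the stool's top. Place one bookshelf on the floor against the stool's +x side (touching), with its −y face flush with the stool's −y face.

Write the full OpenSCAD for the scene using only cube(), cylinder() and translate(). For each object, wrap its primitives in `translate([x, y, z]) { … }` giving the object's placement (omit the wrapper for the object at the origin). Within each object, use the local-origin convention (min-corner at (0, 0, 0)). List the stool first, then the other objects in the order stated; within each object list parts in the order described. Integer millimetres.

translate([0, 0, 353]) cube([321, 299, 42]);
cube([32, 32, 353]);
translate([289, 0, 0]) cube([32, 32, 353]);
translate([0, 267, 0]) cube([32, 32, 353]);
translate([289, 267, 0]) cube([32, 32, 353]);
translate([45, 269, 395]) {
  cube([40, 24, 656]);
  translate([194, 0, 0]) cube([40, 24, 656]);
  translate([40, 0, 0]) cube([154, 24, 40]);
  translate([40, 0, 616]) cube([154, 24, 40]);
}
translate([321, 0, 0]) {
  cube([29, 380, 2138]);
  translate([1001, 0, 0]) cube([29, 380, 2138]);
  translate([29, 0, 0]) cube([972, 380, 32]);
  translate([29, 0, 394]) cube([972, 380, 32]);
  translate([29, 0, 788]) cube([972, 380, 32]);
  translate([29, 0, 1182]) cube([972, 380, 32]);
  translate([29, 0, 1576]) cube([972, 380, 32]);
  translate([29, 0, 1970]) cube([972, 380, 32]);
}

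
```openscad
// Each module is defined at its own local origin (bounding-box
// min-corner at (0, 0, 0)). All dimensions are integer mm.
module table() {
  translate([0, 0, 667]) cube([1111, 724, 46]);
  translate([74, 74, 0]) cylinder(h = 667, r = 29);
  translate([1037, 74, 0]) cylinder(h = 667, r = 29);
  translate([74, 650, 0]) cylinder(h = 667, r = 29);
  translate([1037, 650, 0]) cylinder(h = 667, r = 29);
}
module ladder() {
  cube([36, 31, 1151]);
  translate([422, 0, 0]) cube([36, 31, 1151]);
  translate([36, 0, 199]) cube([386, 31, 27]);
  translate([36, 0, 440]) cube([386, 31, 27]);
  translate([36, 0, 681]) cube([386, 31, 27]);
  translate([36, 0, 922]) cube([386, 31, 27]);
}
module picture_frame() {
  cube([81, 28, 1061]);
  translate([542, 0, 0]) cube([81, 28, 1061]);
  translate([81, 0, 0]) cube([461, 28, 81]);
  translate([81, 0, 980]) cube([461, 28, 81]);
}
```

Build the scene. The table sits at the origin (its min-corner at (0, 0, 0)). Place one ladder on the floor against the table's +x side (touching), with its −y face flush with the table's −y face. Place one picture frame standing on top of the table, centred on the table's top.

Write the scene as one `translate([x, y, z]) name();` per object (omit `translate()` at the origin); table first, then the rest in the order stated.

table();
translate([1111, 0, 0]) ladder();
translate([244, 348, 713]) picture_frame();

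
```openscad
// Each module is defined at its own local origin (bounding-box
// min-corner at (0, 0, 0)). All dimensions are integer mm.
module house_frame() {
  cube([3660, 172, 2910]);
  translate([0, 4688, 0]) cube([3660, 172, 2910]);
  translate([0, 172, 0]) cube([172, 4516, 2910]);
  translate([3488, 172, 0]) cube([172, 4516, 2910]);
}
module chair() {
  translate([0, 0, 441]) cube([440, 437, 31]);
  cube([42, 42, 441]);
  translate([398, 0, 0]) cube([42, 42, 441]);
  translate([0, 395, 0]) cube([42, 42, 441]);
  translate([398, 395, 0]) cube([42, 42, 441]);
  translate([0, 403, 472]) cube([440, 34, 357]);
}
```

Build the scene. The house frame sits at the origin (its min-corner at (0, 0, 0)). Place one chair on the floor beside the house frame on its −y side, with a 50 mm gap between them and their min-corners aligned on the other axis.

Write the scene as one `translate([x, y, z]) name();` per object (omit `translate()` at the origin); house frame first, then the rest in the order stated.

house_frame();
translate([0, -487, 0]) chair();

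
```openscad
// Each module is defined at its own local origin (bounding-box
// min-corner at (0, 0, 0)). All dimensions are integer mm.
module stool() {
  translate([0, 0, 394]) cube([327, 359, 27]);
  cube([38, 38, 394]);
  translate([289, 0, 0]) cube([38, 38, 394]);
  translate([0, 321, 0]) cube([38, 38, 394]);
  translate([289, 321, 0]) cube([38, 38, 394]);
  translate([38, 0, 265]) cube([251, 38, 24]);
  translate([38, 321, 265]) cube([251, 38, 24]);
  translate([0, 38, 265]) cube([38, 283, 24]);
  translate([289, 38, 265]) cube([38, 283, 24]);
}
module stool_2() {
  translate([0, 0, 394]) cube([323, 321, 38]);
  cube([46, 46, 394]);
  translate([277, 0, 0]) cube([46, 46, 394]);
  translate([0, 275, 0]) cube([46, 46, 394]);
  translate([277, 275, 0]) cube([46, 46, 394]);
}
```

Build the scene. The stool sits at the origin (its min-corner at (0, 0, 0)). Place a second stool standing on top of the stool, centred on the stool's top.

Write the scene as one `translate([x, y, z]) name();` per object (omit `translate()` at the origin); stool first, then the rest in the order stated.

stool();
translate([2, 19, 421]) stool_2();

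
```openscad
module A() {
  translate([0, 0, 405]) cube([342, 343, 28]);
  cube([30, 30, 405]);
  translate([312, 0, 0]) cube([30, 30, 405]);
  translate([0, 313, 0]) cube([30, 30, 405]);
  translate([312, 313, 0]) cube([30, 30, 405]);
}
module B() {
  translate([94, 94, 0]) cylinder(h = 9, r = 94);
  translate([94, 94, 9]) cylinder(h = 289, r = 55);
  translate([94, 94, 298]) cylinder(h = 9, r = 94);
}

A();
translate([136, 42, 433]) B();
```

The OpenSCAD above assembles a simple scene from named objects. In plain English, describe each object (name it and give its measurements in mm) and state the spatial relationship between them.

A is a simple wooden stool: a rectangular seat 342 mm (x) by 343 mm (y), 28 mm thick, top face at z = 433 mm, on four square legs, each 30×30 mm in cross-section. The legs rest on z = 0, each flush with a corner of the seat.

B is a spool: two coaxial disc flanges of radius 94 mm and thickness 9 mm, joined by a core cylinder of radius 55 mm and height 289 mm. The lower flange rests on z = 0 and the three cylinders share a vertical axis.

The spool is on top of the stool.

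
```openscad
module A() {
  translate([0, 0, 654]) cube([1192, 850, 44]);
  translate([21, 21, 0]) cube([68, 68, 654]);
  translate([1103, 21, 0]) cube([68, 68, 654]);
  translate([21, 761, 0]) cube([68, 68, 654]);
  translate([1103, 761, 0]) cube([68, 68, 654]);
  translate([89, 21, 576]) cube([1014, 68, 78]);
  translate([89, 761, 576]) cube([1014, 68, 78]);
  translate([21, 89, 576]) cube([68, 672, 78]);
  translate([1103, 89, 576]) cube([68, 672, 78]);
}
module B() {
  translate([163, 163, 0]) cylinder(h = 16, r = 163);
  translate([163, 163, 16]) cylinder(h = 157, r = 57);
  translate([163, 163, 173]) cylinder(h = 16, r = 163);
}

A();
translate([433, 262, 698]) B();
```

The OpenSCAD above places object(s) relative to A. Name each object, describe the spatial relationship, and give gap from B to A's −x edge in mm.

A is a table. B is a spool. The spool is on top of the table, centred. The gap from the spool to the table's −x edge is 433 mm.

The spool's min-x is at 433; the table's min-x is 0; gap = 433 mm.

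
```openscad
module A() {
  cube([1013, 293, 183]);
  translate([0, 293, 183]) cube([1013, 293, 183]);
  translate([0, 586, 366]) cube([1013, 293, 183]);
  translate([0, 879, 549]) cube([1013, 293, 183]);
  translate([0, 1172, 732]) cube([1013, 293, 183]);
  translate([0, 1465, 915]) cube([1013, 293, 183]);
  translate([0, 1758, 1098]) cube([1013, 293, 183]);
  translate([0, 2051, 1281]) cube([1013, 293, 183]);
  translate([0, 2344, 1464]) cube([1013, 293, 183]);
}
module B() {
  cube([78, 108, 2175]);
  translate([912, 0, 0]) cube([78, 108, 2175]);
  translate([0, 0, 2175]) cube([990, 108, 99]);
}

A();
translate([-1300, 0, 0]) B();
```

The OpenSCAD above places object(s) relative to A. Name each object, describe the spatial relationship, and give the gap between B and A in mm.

The door frame's nearest face is 310 mm from the staircase's −x face.

A is a staircase. B is a door frame. The door frame is on the floor beside the staircase on its −x side. The gap between the door frame and the staircase is 310 mm.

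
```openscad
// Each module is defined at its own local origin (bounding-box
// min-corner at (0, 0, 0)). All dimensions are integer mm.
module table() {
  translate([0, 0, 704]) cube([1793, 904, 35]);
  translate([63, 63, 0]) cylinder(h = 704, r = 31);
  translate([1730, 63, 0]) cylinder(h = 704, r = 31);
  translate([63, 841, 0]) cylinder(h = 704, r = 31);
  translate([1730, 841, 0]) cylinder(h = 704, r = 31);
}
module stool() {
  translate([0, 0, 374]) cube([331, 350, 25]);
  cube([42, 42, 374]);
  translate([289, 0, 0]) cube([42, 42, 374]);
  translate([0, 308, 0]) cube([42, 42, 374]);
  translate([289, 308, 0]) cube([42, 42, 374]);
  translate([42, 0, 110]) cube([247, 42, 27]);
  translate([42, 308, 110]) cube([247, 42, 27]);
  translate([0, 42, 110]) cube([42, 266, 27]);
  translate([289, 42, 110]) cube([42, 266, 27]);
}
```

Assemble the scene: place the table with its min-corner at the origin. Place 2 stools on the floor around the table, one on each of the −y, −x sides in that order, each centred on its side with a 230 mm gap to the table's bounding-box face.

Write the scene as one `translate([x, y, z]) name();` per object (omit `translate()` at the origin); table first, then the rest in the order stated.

table();
translate([731, -580, 0]) stool();
translate([-561, 277, 0]) stool();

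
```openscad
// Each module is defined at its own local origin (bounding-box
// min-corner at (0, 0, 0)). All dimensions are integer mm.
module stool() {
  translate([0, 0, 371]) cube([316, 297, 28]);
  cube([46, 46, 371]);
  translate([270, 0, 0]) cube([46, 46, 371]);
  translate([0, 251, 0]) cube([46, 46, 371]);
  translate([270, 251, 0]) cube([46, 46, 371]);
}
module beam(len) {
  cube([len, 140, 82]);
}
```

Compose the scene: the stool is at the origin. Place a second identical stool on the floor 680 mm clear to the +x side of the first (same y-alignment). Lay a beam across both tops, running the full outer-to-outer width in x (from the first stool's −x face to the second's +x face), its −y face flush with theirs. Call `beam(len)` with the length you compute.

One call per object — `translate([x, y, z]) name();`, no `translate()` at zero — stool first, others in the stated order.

stool();
translate([996, 0, 0]) stool();
translate([0, 0, 399]) beam(1312);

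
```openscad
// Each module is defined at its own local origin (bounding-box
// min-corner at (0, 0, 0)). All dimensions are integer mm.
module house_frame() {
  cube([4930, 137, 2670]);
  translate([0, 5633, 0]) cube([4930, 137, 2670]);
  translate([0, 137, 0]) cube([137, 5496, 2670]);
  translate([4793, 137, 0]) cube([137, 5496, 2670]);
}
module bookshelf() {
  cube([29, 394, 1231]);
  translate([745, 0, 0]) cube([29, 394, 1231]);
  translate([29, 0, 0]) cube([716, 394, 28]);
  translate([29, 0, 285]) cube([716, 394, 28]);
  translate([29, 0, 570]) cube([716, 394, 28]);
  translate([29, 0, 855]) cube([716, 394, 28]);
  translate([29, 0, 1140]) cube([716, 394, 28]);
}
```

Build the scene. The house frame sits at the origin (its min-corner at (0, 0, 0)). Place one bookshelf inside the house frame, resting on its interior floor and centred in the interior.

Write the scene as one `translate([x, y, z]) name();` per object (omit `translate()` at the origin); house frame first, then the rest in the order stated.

house_frame();
translate([2078, 2688, 0]) bookshelf();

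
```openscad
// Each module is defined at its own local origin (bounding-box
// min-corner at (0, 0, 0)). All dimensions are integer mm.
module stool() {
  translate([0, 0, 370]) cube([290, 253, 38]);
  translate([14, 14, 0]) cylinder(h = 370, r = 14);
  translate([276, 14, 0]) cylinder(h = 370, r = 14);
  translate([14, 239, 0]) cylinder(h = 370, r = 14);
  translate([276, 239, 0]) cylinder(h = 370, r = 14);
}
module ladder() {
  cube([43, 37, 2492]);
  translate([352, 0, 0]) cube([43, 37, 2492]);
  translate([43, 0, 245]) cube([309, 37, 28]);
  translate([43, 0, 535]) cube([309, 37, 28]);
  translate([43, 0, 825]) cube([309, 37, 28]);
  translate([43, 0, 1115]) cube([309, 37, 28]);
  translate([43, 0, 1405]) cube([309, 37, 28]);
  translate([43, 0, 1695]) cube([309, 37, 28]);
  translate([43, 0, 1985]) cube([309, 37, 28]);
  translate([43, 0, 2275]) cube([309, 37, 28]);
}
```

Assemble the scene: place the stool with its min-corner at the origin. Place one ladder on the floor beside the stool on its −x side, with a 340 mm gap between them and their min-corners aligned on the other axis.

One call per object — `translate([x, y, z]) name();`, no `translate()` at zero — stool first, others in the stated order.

stool();
translate([-735, 0, 0]) ladder();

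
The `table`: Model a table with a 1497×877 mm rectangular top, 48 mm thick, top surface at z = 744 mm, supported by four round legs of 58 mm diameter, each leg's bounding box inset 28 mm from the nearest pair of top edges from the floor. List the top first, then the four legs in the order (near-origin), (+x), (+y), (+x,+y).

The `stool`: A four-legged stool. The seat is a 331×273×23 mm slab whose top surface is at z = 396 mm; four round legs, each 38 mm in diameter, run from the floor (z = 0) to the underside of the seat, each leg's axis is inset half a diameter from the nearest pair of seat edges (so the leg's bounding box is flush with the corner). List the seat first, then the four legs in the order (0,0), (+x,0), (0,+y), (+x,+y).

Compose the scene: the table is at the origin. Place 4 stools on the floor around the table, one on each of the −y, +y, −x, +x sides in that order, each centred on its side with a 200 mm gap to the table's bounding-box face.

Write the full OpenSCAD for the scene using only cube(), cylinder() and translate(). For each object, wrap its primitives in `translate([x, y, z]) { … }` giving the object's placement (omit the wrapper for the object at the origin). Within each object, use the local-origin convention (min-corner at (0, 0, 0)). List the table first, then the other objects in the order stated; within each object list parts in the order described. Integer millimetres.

translate([0, 0, 696]) cube([1497, 877, 48]);
translate([57, 57, 0]) cylinder(h = 696, r = 29);
translate([1440, 57, 0]) cylinder(h = 696, r = 29);
translate([57, 820, 0]) cylinder(h = 696, r = 29);
translate([1440, 820, 0]) cylinder(h = 696, r = 29);
translate([583, -473, 0]) {
  translate([0, 0, 373]) cube([331, 273, 23]);
  translate([19, 19, 0]) cylinder(h = 373, r = 19);
  translate([312, 19, 0]) cylinder(h = 373, r = 19);
  translate([19, 254, 0]) cylinder(h = 373, r = 19);
  translate([312, 254, 0]) cylinder(h = 373, r = 19);
}
translate([583, 1077, 0]) {
  translate([0, 0, 373]) cube([331, 273, 23]);
  translate([19, 19, 0]) cylinder(h = 373, r = 19);
  translate([312, 19, 0]) cylinder(h = 373, r = 19);
  translate([19, 254, 0]) cylinder(h = 373, r = 19);
  translate([312, 254, 0]) cylinder(h = 373, r = 19);
}
translate([-531, 302, 0]) {
  translate([0, 0, 373]) cube([331, 273, 23]);
  translate([19, 19, 0]) cylinder(h = 373, r = 19);
  translate([312, 19, 0]) cylinder(h = 373, r = 19);
  translate([19, 254, 0]) cylinder(h = 373, r = 19);
  translate([312, 254, 0]) cylinder(h = 373, r = 19);
}
translate([1697, 302, 0]) {
  translate([0, 0, 373]) cube([331, 273, 23]);
  translate([19, 19, 0]) cylinder(h = 373, r = 19);
  translate([312, 19, 0]) cylinder(h = 373, r = 19);
  translate([19, 254, 0]) cylinder(h = 373, r = 19);
  translate([312, 254, 0]) cylinder(h = 373, r = 19);
}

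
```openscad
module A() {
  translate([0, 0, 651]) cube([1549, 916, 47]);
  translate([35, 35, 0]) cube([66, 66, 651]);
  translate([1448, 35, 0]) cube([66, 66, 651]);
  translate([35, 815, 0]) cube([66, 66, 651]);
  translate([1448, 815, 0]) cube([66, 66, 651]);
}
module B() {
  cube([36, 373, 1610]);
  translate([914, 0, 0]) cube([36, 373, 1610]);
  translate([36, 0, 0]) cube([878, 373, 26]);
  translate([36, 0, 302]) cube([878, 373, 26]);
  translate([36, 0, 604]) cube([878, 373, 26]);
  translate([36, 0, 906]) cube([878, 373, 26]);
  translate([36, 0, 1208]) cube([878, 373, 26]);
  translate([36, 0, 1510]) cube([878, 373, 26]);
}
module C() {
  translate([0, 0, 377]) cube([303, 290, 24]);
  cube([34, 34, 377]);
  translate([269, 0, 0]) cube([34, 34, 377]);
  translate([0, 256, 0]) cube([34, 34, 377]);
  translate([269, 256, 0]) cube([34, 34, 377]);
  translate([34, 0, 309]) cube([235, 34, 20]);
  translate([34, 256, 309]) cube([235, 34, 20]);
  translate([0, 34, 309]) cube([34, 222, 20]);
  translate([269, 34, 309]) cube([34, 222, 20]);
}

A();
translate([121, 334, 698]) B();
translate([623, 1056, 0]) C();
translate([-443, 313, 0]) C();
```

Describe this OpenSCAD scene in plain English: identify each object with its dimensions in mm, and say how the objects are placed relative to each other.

A is a rectangular dining table. The top is 1549×916×47 mm with its upper surface at z = 698 mm. It stands on four 66×66 mm square legs, each inset 35 mm from the nearest pair of top edges, running from the floor to the underside of the top.

B is a bookshelf 950 mm wide overall, 373 mm deep and 1610 mm tall. The two sides are 36 mm thick vertical panels. 6 horizontal shelves of 26 mm thickness span between the inner faces of the sides; the lowest shelf sits on the floor and shelves are stacked with a clear vertical gap of 276 mm between each pair.

C is a simple wooden stool: a rectangular seat 303 mm (x) by 290 mm (y), 24 mm thick, top face at z = 401 mm, on four square legs, each 34×34 mm in cross-section. The legs rest on z = 0, each flush with a corner of the seat. Four stretchers, 34 mm wide and 20 mm tall, connect adjacent legs with their undersides at z = 309 mm, each running between the inner faces of the legs it joins and aligned with the legs' outer faces on the other axis.

The bookshelf is on top of the table. Two stools sit around the table at the +y, −x sides.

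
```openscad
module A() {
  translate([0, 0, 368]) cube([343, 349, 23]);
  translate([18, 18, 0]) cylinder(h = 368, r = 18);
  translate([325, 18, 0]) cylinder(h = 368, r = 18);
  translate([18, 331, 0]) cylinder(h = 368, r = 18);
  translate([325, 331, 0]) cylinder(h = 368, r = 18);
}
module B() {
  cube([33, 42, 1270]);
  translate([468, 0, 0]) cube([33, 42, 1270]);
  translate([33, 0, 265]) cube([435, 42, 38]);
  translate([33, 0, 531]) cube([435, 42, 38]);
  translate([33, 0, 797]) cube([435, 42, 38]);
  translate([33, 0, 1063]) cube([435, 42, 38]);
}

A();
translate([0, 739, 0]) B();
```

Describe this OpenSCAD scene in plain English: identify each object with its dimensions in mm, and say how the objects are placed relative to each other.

A is a four-legged stool. The seat is a 343×349×23 mm slab whose top surface is at z = 391 mm; four round legs, each 36 mm in diameter, run from the floor (z = 0) to the underside of the seat, each leg's axis is inset half a diameter from the nearest pair of seat edges (so the leg's bounding box is flush with the corner).

B is a straight ladder. Two 33×42 mm vertical rails, 1270 mm tall, stand 501 mm apart (outside-to-outside) with their front faces coplanar on the −y side. 4 rungs, each 42 mm deep and 38 mm tall, span between the inner faces of the rails, front faces flush with the rails. The lowest rung's underside is at z = 265 mm and rungs are spaced 266 mm apart (underside to underside).

The ladder is on the floor beside the stool on its +y side.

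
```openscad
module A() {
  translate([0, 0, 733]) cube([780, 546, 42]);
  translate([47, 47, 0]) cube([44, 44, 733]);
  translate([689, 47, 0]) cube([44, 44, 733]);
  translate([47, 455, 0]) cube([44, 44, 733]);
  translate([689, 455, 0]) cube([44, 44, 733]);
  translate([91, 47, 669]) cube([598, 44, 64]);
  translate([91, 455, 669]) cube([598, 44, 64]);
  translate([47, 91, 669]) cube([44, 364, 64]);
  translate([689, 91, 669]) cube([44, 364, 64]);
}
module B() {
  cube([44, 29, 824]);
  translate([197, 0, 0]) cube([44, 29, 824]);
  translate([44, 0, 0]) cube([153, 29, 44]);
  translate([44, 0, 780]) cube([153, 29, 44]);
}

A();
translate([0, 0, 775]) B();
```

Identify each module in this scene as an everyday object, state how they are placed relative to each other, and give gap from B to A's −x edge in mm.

The picture frame's min-x is at 0; the table's min-x is 0; gap = 0 mm.

A is a table. B is a picture frame. The picture frame is on top of the table. The gap from the picture frame to the table's −x edge is 0 mm.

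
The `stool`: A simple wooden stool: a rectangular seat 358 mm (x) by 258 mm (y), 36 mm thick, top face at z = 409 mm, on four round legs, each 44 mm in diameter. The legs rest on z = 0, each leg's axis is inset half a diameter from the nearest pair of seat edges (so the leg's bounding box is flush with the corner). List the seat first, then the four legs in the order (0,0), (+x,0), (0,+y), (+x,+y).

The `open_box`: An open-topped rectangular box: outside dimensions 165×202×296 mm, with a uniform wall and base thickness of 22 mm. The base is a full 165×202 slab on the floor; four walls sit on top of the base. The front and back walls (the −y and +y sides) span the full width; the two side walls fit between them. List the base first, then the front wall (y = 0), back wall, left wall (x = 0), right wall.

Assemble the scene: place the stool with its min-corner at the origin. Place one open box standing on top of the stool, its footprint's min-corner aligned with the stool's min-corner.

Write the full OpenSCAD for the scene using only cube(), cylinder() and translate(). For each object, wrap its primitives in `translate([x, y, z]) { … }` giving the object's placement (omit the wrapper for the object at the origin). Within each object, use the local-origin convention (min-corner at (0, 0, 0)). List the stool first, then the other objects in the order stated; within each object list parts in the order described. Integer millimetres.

translate([0, 0, 373]) cube([358, 258, 36]);
translate([22, 22, 0]) cylinder(h = 373, r = 22);
translate([336, 22, 0]) cylinder(h = 373, r = 22);
translate([22, 236, 0]) cylinder(h = 373, r = 22);
translate([336, 236, 0]) cylinder(h = 373, r = 22);
translate([0, 0, 409]) {
  cube([165, 202, 22]);
  translate([0, 0, 22]) cube([165, 22, 274]);
  translate([0, 180, 22]) cube([165, 22, 274]);
  translate([0, 22, 22]) cube([22, 158, 274]);
  translate([143, 22, 22]) cube([22, 158, 274]);
}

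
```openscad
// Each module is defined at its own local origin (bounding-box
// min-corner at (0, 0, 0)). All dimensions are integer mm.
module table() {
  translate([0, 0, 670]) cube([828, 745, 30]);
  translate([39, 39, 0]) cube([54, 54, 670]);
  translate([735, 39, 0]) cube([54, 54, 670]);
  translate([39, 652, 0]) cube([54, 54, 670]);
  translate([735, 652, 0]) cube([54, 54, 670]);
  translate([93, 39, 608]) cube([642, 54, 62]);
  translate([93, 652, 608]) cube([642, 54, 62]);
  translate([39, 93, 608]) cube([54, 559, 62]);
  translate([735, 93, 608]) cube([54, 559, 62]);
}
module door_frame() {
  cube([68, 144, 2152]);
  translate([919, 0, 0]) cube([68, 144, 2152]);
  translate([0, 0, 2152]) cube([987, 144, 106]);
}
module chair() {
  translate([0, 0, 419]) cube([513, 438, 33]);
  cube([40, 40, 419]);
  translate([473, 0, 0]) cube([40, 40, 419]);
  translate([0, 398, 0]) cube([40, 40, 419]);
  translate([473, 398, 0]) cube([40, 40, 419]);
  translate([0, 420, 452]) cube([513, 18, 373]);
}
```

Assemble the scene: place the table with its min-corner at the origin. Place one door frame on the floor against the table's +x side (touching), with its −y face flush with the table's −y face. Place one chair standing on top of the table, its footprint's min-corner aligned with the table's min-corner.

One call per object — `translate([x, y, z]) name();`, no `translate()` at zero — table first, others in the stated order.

table();
translate([828, 0, 0]) door_frame();
translate([0, 0, 700]) chair();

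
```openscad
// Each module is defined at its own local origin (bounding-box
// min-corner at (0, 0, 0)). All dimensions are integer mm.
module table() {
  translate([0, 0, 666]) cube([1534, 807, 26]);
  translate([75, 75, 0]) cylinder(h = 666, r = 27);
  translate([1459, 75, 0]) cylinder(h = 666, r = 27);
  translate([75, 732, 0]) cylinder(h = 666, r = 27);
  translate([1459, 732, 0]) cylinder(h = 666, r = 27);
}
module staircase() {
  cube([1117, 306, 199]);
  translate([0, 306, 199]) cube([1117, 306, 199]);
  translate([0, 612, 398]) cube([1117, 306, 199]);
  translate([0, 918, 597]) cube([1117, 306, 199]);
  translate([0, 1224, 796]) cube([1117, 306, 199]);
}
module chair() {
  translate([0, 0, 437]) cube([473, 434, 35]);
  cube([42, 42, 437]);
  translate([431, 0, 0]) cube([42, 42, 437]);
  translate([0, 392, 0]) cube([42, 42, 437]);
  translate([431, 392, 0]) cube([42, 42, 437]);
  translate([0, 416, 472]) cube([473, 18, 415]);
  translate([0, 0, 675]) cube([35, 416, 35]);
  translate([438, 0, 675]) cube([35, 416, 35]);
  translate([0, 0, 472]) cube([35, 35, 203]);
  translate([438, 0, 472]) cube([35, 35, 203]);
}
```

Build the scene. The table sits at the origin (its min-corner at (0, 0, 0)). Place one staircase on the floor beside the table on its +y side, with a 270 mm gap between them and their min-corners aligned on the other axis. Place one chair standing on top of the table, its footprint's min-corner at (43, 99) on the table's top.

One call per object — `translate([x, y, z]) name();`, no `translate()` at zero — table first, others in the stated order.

table();
translate([0, 1077, 0]) staircase();
translate([43, 99, 692]) chair();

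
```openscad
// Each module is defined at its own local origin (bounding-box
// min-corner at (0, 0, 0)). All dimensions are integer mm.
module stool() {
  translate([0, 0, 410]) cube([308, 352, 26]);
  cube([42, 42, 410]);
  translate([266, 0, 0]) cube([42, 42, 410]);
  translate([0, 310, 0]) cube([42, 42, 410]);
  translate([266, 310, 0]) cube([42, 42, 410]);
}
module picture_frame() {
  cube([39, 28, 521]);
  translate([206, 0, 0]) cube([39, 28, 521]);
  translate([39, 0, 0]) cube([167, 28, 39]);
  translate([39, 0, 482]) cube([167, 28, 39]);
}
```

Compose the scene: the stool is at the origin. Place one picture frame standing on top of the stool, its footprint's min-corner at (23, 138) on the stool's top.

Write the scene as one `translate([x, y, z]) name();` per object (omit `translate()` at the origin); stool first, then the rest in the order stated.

stool();
translate([23, 138, 436]) picture_frame();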